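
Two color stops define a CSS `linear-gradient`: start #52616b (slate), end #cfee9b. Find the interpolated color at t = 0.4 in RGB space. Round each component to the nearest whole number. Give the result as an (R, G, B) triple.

(132, 153, 126)

#52616b → (82, 97, 107); #cfee9b → (207, 238, 155).
R = 82 + 0.4 × (207 − 82) = 82 + 0.4 × 125 = 132 → 132
G = 97 + 0.4 × (238 − 97) = 97 + 0.4 × 141 = 153.4 → 153
B = 107 + 0.4 × (155 − 107) = 107 + 0.4 × 48 = 126.2 → 126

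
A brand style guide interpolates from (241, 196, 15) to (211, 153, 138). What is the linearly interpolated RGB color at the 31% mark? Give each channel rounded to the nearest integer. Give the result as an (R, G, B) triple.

(232, 183, 53)

31% corresponds to t = 0.31.
R = 241 + 0.31 × (211 − 241) = 241 + 0.31 × -30 = 231.7 → 232
G = 196 + 0.31 × (153 − 196) = 196 + 0.31 × -43 = 182.67 → 183
B = 15 + 0.31 × (138 − 15) = 15 + 0.31 × 123 = 53.13 → 53
So the blended color is (232, 183, 53), about #e8b735.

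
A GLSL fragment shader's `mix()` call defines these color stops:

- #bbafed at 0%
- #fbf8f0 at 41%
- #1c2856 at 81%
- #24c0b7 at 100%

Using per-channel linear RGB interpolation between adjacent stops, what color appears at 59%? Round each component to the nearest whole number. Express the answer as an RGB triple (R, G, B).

59% lies between the 41% and 81% stops, so the local fraction is t = (59 − 41)/(81 − 41) = 18/40 ≈ 0.45.
#fbf8f0 → (251, 248, 240); #1c2856 → (28, 40, 86).
R = 251 + 0.45 × (28 − 251) = 150.65 → 151
G = 248 + 0.45 × (40 − 248) = 154.4 → 154
B = 240 + 0.45 × (86 − 240) = 170.7 → 171

(151, 154, 171)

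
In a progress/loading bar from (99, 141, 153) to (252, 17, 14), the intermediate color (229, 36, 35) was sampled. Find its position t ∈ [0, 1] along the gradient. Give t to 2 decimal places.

Invert the lerp on the R channel (largest span, 153): t = (229 − 99) / (252 − 99) = 130/153 = 0.84967.
Check on G: (36 − 141)/(17 − 141) = 0.8468 ✓

0.85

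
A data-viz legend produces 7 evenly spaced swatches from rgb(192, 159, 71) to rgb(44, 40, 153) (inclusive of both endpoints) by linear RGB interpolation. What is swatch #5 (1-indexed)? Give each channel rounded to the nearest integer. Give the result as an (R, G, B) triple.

(93, 80, 126)

With 7 swatches and endpoints inclusive, swatch 5 sits at t = (5 − 1)/(7 − 1) = 4/6 ≈ 0.6667.
R = 192 + 0.6667 × (44 − 192) = 93.328 → 93
G = 159 + 0.6667 × (40 − 159) = 79.663 → 80
B = 71 + 0.6667 × (153 − 71) = 125.669 → 126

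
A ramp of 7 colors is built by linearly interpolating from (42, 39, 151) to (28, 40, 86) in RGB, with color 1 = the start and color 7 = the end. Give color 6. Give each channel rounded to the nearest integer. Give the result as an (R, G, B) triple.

With 7 swatches and endpoints inclusive, swatch 6 sits at t = (6 − 1)/(7 − 1) = 5/6 ≈ 0.8333.
R = 42 + 0.8333 × (28 − 42) = 30.334 → 30
G = 39 + 0.8333 × (40 − 39) = 39.833 → 40
B = 151 + 0.8333 × (86 − 151) = 96.835 → 97

(30, 40, 97)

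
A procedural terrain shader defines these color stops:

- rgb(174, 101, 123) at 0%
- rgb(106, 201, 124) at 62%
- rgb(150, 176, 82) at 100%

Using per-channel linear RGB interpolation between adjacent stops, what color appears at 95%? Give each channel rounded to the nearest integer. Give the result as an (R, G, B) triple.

95% lies between the 62% and 100% stops, so the local fraction is t = (95 − 62)/(100 − 62) = 33/38 ≈ 0.8684.
R = 106 + 0.8684 × (150 − 106) = 144.21 → 144
G = 201 + 0.8684 × (176 − 201) = 179.29 → 179
B = 124 + 0.8684 × (82 − 124) = 87.527 → 88

(144, 179, 88)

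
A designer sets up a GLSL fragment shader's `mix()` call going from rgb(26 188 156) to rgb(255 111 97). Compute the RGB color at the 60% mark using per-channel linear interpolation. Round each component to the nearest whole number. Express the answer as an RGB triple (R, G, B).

(163, 142, 121)

60% corresponds to t = 0.6.
R = 26 + 0.6 × (255 − 26) = 26 + 0.6 × 229 = 163.4 → 163
G = 188 + 0.6 × (111 − 188) = 188 + 0.6 × -77 = 141.8 → 142
B = 156 + 0.6 × (97 − 156) = 156 + 0.6 × -59 = 120.6 → 121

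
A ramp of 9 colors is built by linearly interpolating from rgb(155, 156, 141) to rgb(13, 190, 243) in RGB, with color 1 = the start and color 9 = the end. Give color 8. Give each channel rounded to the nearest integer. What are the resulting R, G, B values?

(31, 186, 230)

With 9 swatches and endpoints inclusive, swatch 8 sits at t = (8 − 1)/(9 − 1) = 7/8 ≈ 0.875.
R = 155 + 0.875 × (13 − 155) = 30.75 → 31
G = 156 + 0.875 × (190 − 156) = 185.75 → 186
B = 141 + 0.875 × (243 − 141) = 230.25 → 230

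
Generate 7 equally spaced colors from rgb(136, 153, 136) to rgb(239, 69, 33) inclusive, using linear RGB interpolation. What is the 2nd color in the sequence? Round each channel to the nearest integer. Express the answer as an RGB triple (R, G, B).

(153, 139, 119)

With 7 swatches and endpoints inclusive, swatch 2 sits at t = (2 − 1)/(7 − 1) = 1/6 ≈ 0.1667.
R = 136 + 0.1667 × (239 − 136) = 153.17 → 153
G = 153 + 0.1667 × (69 − 153) = 138.997 → 139
B = 136 + 0.1667 × (33 − 136) = 118.83 → 119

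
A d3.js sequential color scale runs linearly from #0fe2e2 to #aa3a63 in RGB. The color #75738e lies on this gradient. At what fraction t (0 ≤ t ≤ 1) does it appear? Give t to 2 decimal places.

Invert the lerp on the G channel (largest span, 168): t = (115 − 226) / (58 − 226) = -111/-168 = 0.66071.
Check on R: (117 − 15)/(170 − 15) = 0.6581 ✓

0.66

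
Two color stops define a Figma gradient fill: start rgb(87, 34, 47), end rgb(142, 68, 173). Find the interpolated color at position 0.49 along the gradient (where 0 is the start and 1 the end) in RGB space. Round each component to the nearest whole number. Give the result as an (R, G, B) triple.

R = 87 + 0.49 × (142 − 87) = 87 + 0.49 × 55 = 113.95 → 114
G = 34 + 0.49 × (68 − 34) = 34 + 0.49 × 34 = 50.66 → 51
B = 47 + 0.49 × (173 − 47) = 47 + 0.49 × 126 = 108.74 → 109
So the blended color is (114, 51, 109), about #72336d.

(114, 51, 109)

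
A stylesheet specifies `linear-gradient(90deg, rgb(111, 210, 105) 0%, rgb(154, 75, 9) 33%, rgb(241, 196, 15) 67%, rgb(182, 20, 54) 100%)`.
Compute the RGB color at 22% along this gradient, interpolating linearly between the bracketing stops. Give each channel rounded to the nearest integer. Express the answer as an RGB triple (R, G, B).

(140, 120, 41)

22% lies between the 0% and 33% stops, so the local fraction is t = (22 − 0)/(33 − 0) = 22/33 ≈ 0.6667.
R = 111 + 0.6667 × (154 − 111) = 139.668 → 140
G = 210 + 0.6667 × (75 − 210) = 119.996 → 120
B = 105 + 0.6667 × (9 − 105) = 40.997 → 41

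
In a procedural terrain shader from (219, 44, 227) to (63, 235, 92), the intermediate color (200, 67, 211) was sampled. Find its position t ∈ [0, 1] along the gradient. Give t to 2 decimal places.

0.12

Invert the lerp on the G channel (largest span, 191): t = (67 − 44) / (235 − 44) = 23/191 = 0.12042.
Check on R: (200 − 219)/(63 − 219) = 0.1218 ✓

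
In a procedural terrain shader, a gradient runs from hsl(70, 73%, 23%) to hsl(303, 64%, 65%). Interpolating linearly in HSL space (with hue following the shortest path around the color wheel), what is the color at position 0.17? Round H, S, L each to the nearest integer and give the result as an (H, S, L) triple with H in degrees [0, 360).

(48, 71, 30)

Hue: 303 − 70 = 233°, but |233| > 180 so the shorter arc goes the other way: Δh = 233 − 360 = -127°.
H = 70 + 0.17 × (-127) = 48.41 → 48°
S = 73 + 0.17 × (64 − 73) = 71.47 → 71%
L = 23 + 0.17 × (65 − 23) = 30.14 → 30%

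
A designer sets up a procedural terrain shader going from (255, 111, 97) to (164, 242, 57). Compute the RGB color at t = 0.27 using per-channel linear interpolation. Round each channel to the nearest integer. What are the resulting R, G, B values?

(230, 146, 86)

R = 255 + 0.27 × (164 − 255) = 255 + 0.27 × -91 = 230.43 → 230
G = 111 + 0.27 × (242 − 111) = 111 + 0.27 × 131 = 146.37 → 146
B = 97 + 0.27 × (57 − 97) = 97 + 0.27 × -40 = 86.2 → 86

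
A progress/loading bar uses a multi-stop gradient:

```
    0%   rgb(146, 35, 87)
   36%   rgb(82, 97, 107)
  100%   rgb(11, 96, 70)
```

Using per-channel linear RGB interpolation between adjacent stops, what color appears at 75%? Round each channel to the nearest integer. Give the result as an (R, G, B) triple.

75% lies between the 36% and 100% stops, so the local fraction is t = (75 − 36)/(100 − 36) = 39/64 ≈ 0.6094.
R = 82 + 0.6094 × (11 − 82) = 38.733 → 39
G = 97 + 0.6094 × (96 − 97) = 96.391 → 96
B = 107 + 0.6094 × (70 − 107) = 84.452 → 84

(39, 96, 84)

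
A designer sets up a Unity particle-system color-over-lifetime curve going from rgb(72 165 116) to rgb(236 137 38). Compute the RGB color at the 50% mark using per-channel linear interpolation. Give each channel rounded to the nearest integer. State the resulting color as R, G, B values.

50% corresponds to t = 0.5.
R = 72 + 0.5 × (236 − 72) = 72 + 0.5 × 164 = 154 → 154
G = 165 + 0.5 × (137 − 165) = 165 + 0.5 × -28 = 151 → 151
B = 116 + 0.5 × (38 − 116) = 116 + 0.5 × -78 = 77 → 77
So the blended color is (154, 151, 77), about #9a974d.

(154, 151, 77)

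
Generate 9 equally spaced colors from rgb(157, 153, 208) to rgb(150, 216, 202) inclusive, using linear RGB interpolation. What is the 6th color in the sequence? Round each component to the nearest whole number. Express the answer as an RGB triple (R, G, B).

With 9 swatches and endpoints inclusive, swatch 6 sits at t = (6 − 1)/(9 − 1) = 5/8 ≈ 0.625.
R = 157 + 0.625 × (150 − 157) = 152.625 → 153
G = 153 + 0.625 × (216 − 153) = 192.375 → 192
B = 208 + 0.625 × (202 − 208) = 204.25 → 204

(153, 192, 204)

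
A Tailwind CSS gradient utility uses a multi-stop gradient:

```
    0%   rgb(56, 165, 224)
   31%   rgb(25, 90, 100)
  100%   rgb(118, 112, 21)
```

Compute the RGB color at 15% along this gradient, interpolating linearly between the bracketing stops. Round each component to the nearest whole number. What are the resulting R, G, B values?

15% lies between the 0% and 31% stops, so the local fraction is t = (15 − 0)/(31 − 0) = 15/31 ≈ 0.4839.
R = 56 + 0.4839 × (25 − 56) = 40.999 → 41
G = 165 + 0.4839 × (90 − 165) = 128.708 → 129
B = 224 + 0.4839 × (100 − 224) = 163.996 → 164

(41, 129, 164)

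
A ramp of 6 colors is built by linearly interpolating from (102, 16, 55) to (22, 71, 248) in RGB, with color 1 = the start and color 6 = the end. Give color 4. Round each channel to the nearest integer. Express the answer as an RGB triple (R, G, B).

(54, 49, 171)

With 6 swatches and endpoints inclusive, swatch 4 sits at t = (4 − 1)/(6 − 1) = 3/5 ≈ 0.6.
R = 102 + 0.6 × (22 − 102) = 54 → 54
G = 16 + 0.6 × (71 − 16) = 49 → 49
B = 55 + 0.6 × (248 − 55) = 170.8 → 171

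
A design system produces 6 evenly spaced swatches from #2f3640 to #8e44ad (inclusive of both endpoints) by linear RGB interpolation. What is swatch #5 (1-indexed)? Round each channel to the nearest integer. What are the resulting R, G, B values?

With 6 swatches and endpoints inclusive, swatch 5 sits at t = (5 − 1)/(6 − 1) = 4/5 ≈ 0.8.
#2f3640 → (47, 54, 64); #8e44ad → (142, 68, 173).
R = 47 + 0.8 × (142 − 47) = 123 → 123
G = 54 + 0.8 × (68 − 54) = 65.2 → 65
B = 64 + 0.8 × (173 − 64) = 151.2 → 151

(123, 65, 151)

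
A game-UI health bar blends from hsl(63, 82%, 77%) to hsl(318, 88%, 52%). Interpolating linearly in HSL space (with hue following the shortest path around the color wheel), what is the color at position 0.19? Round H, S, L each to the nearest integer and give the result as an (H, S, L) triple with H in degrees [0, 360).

Hue: 318 − 63 = 255°, but |255| > 180 so the shorter arc goes the other way: Δh = 255 − 360 = -105°.
H = 63 + 0.19 × (-105) = 43.05 → 43°
S = 82 + 0.19 × (88 − 82) = 83.14 → 83%
L = 77 + 0.19 × (52 − 77) = 72.25 → 72%

(43, 83, 72)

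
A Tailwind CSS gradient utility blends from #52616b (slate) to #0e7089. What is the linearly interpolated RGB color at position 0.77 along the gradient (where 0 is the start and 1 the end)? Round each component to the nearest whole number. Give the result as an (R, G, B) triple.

#52616b → (82, 97, 107); #0e7089 → (14, 112, 137).
R = 82 + 0.77 × (14 − 82) = 82 + 0.77 × -68 = 29.64 → 30
G = 97 + 0.77 × (112 − 97) = 97 + 0.77 × 15 = 108.55 → 109
B = 107 + 0.77 × (137 − 107) = 107 + 0.77 × 30 = 130.1 → 130

(30, 109, 130)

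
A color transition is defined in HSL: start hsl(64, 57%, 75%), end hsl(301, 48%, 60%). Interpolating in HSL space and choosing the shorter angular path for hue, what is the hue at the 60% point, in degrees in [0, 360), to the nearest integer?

350

Hue: 301 − 64 = 237°, but |237| > 180 so the shorter arc goes the other way: Δh = 237 − 360 = -123°.
H = 64 + 0.6 × (-123) = -9.8 → -10 → -10 mod 360 = 350°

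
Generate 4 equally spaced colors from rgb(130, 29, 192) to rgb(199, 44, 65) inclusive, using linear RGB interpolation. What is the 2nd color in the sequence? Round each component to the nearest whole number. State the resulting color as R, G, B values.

With 4 swatches and endpoints inclusive, swatch 2 sits at t = (2 − 1)/(4 − 1) = 1/3 ≈ 0.3333.
R = 130 + 0.3333 × (199 − 130) = 152.998 → 153
G = 29 + 0.3333 × (44 − 29) = 33.999 → 34
B = 192 + 0.3333 × (65 − 192) = 149.671 → 150

(153, 34, 150)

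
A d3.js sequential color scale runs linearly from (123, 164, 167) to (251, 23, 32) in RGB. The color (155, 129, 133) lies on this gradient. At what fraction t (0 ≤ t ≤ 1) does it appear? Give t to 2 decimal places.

0.25

Invert the lerp on the G channel (largest span, 141): t = (129 − 164) / (23 − 164) = -35/-141 = 0.24823.
Check on R: (155 − 123)/(251 − 123) = 0.25 ✓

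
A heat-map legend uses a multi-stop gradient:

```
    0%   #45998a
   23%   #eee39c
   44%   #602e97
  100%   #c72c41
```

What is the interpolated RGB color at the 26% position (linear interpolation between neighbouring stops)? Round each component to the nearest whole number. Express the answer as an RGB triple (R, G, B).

26% lies between the 23% and 44% stops, so the local fraction is t = (26 − 23)/(44 − 23) = 3/21 ≈ 0.1429.
#eee39c → (238, 227, 156); #602e97 → (96, 46, 151).
R = 238 + 0.1429 × (96 − 238) = 217.708 → 218
G = 227 + 0.1429 × (46 − 227) = 201.135 → 201
B = 156 + 0.1429 × (151 − 156) = 155.286 → 155

(218, 201, 155)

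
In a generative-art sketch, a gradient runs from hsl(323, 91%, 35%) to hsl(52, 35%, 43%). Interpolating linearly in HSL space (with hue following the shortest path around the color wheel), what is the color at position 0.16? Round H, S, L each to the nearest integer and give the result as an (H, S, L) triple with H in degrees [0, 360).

Hue: 52 − 323 = -271°, but |-271| > 180 so the shorter arc goes the other way: Δh = -271 + 360 = 89°.
H = 323 + 0.16 × (89) = 337.24 → 337°
S = 91 + 0.16 × (35 − 91) = 82.04 → 82%
L = 35 + 0.16 × (43 − 35) = 36.28 → 36%

(337, 82, 36)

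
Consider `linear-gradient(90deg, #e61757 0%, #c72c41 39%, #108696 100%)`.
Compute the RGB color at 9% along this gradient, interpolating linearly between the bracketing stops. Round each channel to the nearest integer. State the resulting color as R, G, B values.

(223, 28, 82)

9% lies between the 0% and 39% stops, so the local fraction is t = (9 − 0)/(39 − 0) = 9/39 ≈ 0.2308.
#e61757 → (230, 23, 87); #c72c41 → (199, 44, 65).
R = 230 + 0.2308 × (199 − 230) = 222.845 → 223
G = 23 + 0.2308 × (44 − 23) = 27.847 → 28
B = 87 + 0.2308 × (65 − 87) = 81.922 → 82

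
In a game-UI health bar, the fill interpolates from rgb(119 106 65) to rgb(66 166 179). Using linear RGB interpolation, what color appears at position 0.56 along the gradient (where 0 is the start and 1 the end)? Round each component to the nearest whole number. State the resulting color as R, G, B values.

(89, 140, 129)

R = 119 + 0.56 × (66 − 119) = 119 + 0.56 × -53 = 89.32 → 89
G = 106 + 0.56 × (166 − 106) = 106 + 0.56 × 60 = 139.6 → 140
B = 65 + 0.56 × (179 − 65) = 65 + 0.56 × 114 = 128.84 → 129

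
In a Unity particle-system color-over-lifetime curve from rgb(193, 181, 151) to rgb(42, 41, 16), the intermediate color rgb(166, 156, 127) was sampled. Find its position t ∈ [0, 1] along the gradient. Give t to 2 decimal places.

Invert the lerp on the R channel (largest span, 151): t = (166 − 193) / (42 − 193) = -27/-151 = 0.17881.
Check on G: (156 − 181)/(41 − 181) = 0.1786 ✓

0.18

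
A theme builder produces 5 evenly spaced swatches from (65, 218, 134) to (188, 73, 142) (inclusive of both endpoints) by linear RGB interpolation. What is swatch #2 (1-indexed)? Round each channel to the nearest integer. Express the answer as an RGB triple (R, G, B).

With 5 swatches and endpoints inclusive, swatch 2 sits at t = (2 − 1)/(5 − 1) = 1/4 ≈ 0.25.
R = 65 + 0.25 × (188 − 65) = 95.75 → 96
G = 218 + 0.25 × (73 − 218) = 181.75 → 182
B = 134 + 0.25 × (142 − 134) = 136 → 136

(96, 182, 136)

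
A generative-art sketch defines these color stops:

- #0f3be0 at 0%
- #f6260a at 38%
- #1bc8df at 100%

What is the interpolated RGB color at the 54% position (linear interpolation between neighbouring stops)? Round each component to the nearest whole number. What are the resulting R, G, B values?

54% lies between the 38% and 100% stops, so the local fraction is t = (54 − 38)/(100 − 38) = 16/62 ≈ 0.2581.
#f6260a → (246, 38, 10); #1bc8df → (27, 200, 223).
R = 246 + 0.2581 × (27 − 246) = 189.476 → 189
G = 38 + 0.2581 × (200 − 38) = 79.812 → 80
B = 10 + 0.2581 × (223 − 10) = 64.975 → 65

(189, 80, 65)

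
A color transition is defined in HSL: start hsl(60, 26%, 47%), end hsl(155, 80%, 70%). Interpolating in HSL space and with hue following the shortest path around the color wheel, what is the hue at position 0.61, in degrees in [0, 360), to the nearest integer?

118

Hue arc: Δh = 155 − 60 = 95° (|Δh| ≤ 180, already the shorter path).
H = 60 + 0.61 × (95) = 117.95 → 118°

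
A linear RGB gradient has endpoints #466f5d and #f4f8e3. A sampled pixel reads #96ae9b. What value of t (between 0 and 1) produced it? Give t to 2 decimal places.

Invert the lerp on the R channel (largest span, 174): t = (150 − 70) / (244 − 70) = 80/174 = 0.45977.
Check on G: (174 − 111)/(248 − 111) = 0.4599 ✓

0.46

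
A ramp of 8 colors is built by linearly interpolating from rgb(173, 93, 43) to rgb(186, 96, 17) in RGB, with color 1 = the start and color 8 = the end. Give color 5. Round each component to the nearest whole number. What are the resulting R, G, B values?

(180, 95, 28)

With 8 swatches and endpoints inclusive, swatch 5 sits at t = (5 − 1)/(8 − 1) = 4/7 ≈ 0.5714.
R = 173 + 0.5714 × (186 − 173) = 180.428 → 180
G = 93 + 0.5714 × (96 − 93) = 94.714 → 95
B = 43 + 0.5714 × (17 − 43) = 28.144 → 28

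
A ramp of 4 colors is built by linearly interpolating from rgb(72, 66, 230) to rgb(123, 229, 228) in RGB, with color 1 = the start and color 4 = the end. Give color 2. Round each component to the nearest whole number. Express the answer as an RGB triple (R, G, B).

With 4 swatches and endpoints inclusive, swatch 2 sits at t = (2 − 1)/(4 − 1) = 1/3 ≈ 0.3333.
R = 72 + 0.3333 × (123 − 72) = 88.998 → 89
G = 66 + 0.3333 × (229 − 66) = 120.328 → 120
B = 230 + 0.3333 × (228 − 230) = 229.333 → 229

(89, 120, 229)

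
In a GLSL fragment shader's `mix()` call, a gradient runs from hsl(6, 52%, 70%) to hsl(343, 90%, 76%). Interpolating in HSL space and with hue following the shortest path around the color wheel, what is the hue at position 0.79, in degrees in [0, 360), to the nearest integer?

348

Hue: 343 − 6 = 337°, but |337| > 180 so the shorter arc goes the other way: Δh = 337 − 360 = -23°.
H = 6 + 0.79 × (-23) = -12.17 → -12 → -12 mod 360 = 348°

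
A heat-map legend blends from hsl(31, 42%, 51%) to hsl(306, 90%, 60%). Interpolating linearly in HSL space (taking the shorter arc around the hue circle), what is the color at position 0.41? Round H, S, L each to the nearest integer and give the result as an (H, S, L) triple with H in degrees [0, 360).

(356, 62, 55)

Hue: 306 − 31 = 275°, but |275| > 180 so the shorter arc goes the other way: Δh = 275 − 360 = -85°.
H = 31 + 0.41 × (-85) = -3.85 → -4 → -4 mod 360 = 356°
S = 42 + 0.41 × (90 − 42) = 61.68 → 62%
L = 51 + 0.41 × (60 − 51) = 54.69 → 55%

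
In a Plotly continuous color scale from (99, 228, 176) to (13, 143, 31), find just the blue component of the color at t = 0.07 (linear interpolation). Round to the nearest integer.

B = 176 + 0.07 × (31 − 176) = 165.85 → 166

166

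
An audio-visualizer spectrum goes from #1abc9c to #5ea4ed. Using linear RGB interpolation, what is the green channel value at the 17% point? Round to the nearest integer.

184

G₁ = 188 (from #1abc9c), G₂ = 164 (from #5ea4ed).
G = 188 + 0.17 × (164 − 188) = 183.92 → 184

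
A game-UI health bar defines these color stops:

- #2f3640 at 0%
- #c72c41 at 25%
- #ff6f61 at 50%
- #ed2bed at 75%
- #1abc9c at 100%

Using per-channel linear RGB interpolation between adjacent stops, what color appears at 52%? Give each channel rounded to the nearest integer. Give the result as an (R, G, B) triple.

(254, 106, 108)

52% lies between the 50% and 75% stops, so the local fraction is t = (52 − 50)/(75 − 50) = 2/25 ≈ 0.08.
#ff6f61 → (255, 111, 97); #ed2bed → (237, 43, 237).
R = 255 + 0.08 × (237 − 255) = 253.56 → 254
G = 111 + 0.08 × (43 − 111) = 105.56 → 106
B = 97 + 0.08 × (237 − 97) = 108.2 → 108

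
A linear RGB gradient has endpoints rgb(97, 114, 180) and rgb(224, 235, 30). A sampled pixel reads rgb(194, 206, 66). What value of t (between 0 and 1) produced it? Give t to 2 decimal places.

Invert the lerp on the B channel (largest span, 150): t = (66 − 180) / (30 − 180) = -114/-150 = 0.76.
Check on R: (194 − 97)/(224 − 97) = 0.7638 ✓

0.76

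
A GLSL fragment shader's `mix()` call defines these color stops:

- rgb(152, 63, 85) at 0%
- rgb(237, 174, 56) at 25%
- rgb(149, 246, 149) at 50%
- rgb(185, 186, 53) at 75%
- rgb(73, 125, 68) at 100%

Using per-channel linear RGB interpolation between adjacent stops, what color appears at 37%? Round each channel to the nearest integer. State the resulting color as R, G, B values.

(195, 209, 101)

37% lies between the 25% and 50% stops, so the local fraction is t = (37 − 25)/(50 − 25) = 12/25 ≈ 0.48.
R = 237 + 0.48 × (149 − 237) = 194.76 → 195
G = 174 + 0.48 × (246 − 174) = 208.56 → 209
B = 56 + 0.48 × (149 − 56) = 100.64 → 101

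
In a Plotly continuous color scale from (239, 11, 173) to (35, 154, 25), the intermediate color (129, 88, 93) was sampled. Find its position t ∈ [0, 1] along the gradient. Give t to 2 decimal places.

0.54

Invert the lerp on the R channel (largest span, 204): t = (129 − 239) / (35 − 239) = -110/-204 = 0.53922.
Check on G: (88 − 11)/(154 − 11) = 0.5385 ✓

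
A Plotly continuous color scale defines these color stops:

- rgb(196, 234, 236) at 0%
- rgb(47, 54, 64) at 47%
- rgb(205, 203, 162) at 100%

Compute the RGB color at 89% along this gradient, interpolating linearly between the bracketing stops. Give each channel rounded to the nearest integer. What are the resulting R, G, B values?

89% lies between the 47% and 100% stops, so the local fraction is t = (89 − 47)/(100 − 47) = 42/53 ≈ 0.7925.
R = 47 + 0.7925 × (205 − 47) = 172.215 → 172
G = 54 + 0.7925 × (203 − 54) = 172.082 → 172
B = 64 + 0.7925 × (162 − 64) = 141.665 → 142

(172, 172, 142)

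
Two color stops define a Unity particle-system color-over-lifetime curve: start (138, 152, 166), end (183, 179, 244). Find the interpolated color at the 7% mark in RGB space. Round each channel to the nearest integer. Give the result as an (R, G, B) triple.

(141, 154, 171)

7% corresponds to t = 0.07.
R = 138 + 0.07 × (183 − 138) = 138 + 0.07 × 45 = 141.15 → 141
G = 152 + 0.07 × (179 − 152) = 152 + 0.07 × 27 = 153.89 → 154
B = 166 + 0.07 × (244 − 166) = 166 + 0.07 × 78 = 171.46 → 171
So the blended color is (141, 154, 171), about #8d9aab.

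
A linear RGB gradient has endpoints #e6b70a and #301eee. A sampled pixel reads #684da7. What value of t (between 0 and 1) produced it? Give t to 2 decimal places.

Invert the lerp on the B channel (largest span, 228): t = (167 − 10) / (238 − 10) = 157/228 = 0.6886.
Check on R: (104 − 230)/(48 − 230) = 0.6923 ✓

0.69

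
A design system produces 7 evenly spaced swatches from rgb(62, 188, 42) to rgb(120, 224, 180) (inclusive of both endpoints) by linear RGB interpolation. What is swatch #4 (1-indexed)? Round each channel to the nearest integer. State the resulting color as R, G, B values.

With 7 swatches and endpoints inclusive, swatch 4 sits at t = (4 − 1)/(7 − 1) = 3/6 ≈ 0.5.
R = 62 + 0.5 × (120 − 62) = 91 → 91
G = 188 + 0.5 × (224 − 188) = 206 → 206
B = 42 + 0.5 × (180 − 42) = 111 → 111

(91, 206, 111)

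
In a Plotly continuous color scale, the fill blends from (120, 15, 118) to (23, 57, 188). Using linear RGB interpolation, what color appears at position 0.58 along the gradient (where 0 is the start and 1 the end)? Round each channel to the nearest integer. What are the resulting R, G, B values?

(64, 39, 159)

R = 120 + 0.58 × (23 − 120) = 120 + 0.58 × -97 = 63.74 → 64
G = 15 + 0.58 × (57 − 15) = 15 + 0.58 × 42 = 39.36 → 39
B = 118 + 0.58 × (188 − 118) = 118 + 0.58 × 70 = 158.6 → 159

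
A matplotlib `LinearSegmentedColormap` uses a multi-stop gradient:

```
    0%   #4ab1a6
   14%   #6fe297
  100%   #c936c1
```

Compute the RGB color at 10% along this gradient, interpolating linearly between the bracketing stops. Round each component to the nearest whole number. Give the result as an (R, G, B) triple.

(100, 212, 155)

10% lies between the 0% and 14% stops, so the local fraction is t = (10 − 0)/(14 − 0) = 10/14 ≈ 0.7143.
#4ab1a6 → (74, 177, 166); #6fe297 → (111, 226, 151).
R = 74 + 0.7143 × (111 − 74) = 100.429 → 100
G = 177 + 0.7143 × (226 − 177) = 212.001 → 212
B = 166 + 0.7143 × (151 − 166) = 155.286 → 155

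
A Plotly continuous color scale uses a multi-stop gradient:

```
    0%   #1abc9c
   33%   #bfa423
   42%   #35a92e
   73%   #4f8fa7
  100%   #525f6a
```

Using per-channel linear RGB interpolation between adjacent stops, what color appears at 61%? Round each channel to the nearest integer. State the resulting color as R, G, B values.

61% lies between the 42% and 73% stops, so the local fraction is t = (61 − 42)/(73 − 42) = 19/31 ≈ 0.6129.
#35a92e → (53, 169, 46); #4f8fa7 → (79, 143, 167).
R = 53 + 0.6129 × (79 − 53) = 68.935 → 69
G = 169 + 0.6129 × (143 − 169) = 153.065 → 153
B = 46 + 0.6129 × (167 − 46) = 120.161 → 120

(69, 153, 120)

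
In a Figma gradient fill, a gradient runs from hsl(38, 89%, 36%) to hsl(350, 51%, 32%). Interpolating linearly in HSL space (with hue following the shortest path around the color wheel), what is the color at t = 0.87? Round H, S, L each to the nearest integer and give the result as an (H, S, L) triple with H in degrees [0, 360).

(356, 56, 33)

Hue: 350 − 38 = 312°, but |312| > 180 so the shorter arc goes the other way: Δh = 312 − 360 = -48°.
H = 38 + 0.87 × (-48) = -3.76 → -4 → -4 mod 360 = 356°
S = 89 + 0.87 × (51 − 89) = 55.94 → 56%
L = 36 + 0.87 × (32 − 36) = 32.52 → 33%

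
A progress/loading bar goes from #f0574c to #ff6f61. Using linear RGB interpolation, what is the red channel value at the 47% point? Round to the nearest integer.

R₁ = 240 (from #f0574c), R₂ = 255 (from #ff6f61).
R = 240 + 0.47 × (255 − 240) = 247.05 → 247

247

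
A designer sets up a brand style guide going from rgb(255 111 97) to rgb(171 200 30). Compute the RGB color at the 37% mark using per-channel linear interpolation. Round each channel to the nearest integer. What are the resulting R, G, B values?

37% corresponds to t = 0.37.
R = 255 + 0.37 × (171 − 255) = 255 + 0.37 × -84 = 223.92 → 224
G = 111 + 0.37 × (200 − 111) = 111 + 0.37 × 89 = 143.93 → 144
B = 97 + 0.37 × (30 − 97) = 97 + 0.37 × -67 = 72.21 → 72

(224, 144, 72)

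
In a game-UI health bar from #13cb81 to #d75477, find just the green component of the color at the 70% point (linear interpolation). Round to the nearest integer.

120

G₁ = 203 (from #13cb81), G₂ = 84 (from #d75477).
G = 203 + 0.7 × (84 − 203) = 119.7 → 120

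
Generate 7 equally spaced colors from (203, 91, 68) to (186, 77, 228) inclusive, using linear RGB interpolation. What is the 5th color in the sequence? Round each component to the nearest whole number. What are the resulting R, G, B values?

With 7 swatches and endpoints inclusive, swatch 5 sits at t = (5 − 1)/(7 − 1) = 4/6 ≈ 0.6667.
R = 203 + 0.6667 × (186 − 203) = 191.666 → 192
G = 91 + 0.6667 × (77 − 91) = 81.666 → 82
B = 68 + 0.6667 × (228 − 68) = 174.672 → 175

(192, 82, 175)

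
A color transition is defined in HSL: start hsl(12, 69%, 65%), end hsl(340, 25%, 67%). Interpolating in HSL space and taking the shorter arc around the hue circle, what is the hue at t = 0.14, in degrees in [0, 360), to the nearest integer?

8

Hue: 340 − 12 = 328°, but |328| > 180 so the shorter arc goes the other way: Δh = 328 − 360 = -32°.
H = 12 + 0.14 × (-32) = 7.52 → 8°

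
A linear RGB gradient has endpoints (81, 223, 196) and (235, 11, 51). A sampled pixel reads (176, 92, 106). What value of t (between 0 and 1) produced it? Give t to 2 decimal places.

Invert the lerp on the G channel (largest span, 212): t = (92 − 223) / (11 − 223) = -131/-212 = 0.61792.
Check on R: (176 − 81)/(235 − 81) = 0.6169 ✓

0.62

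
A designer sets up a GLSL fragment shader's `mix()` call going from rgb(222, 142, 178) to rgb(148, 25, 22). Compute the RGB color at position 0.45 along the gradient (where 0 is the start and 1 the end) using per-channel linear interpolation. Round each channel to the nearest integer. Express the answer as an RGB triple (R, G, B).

(189, 89, 108)

R = 222 + 0.45 × (148 − 222) = 222 + 0.45 × -74 = 188.7 → 189
G = 142 + 0.45 × (25 − 142) = 142 + 0.45 × -117 = 89.35 → 89
B = 178 + 0.45 × (22 − 178) = 178 + 0.45 × -156 = 107.8 → 108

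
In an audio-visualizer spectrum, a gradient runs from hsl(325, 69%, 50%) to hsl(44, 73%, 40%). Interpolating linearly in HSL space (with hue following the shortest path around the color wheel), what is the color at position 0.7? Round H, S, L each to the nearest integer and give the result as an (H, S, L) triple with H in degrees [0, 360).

(20, 72, 43)

Hue: 44 − 325 = -281°, but |-281| > 180 so the shorter arc goes the other way: Δh = -281 + 360 = 79°.
H = 325 + 0.7 × (79) = 380.3 → 380 → 380 mod 360 = 20°
S = 69 + 0.7 × (73 − 69) = 71.8 → 72%
L = 50 + 0.7 × (40 − 50) = 43 → 43%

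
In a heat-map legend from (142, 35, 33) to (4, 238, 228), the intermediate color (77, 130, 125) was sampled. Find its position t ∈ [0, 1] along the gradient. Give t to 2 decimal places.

0.47

Invert the lerp on the G channel (largest span, 203): t = (130 − 35) / (238 − 35) = 95/203 = 0.46798.
Check on R: (77 − 142)/(4 − 142) = 0.471 ✓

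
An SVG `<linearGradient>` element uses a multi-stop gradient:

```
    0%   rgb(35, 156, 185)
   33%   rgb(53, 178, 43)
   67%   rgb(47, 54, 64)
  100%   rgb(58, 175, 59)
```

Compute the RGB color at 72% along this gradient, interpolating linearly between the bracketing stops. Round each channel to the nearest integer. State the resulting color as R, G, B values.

72% lies between the 67% and 100% stops, so the local fraction is t = (72 − 67)/(100 − 67) = 5/33 ≈ 0.1515.
R = 47 + 0.1515 × (58 − 47) = 48.666 → 49
G = 54 + 0.1515 × (175 − 54) = 72.332 → 72
B = 64 + 0.1515 × (59 − 64) = 63.242 → 63

(49, 72, 63)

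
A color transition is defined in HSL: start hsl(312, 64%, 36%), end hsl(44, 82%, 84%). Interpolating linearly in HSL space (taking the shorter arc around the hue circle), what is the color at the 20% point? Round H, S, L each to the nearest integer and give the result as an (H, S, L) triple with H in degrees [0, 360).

Hue: 44 − 312 = -268°, but |-268| > 180 so the shorter arc goes the other way: Δh = -268 + 360 = 92°.
H = 312 + 0.2 × (92) = 330.4 → 330°
S = 64 + 0.2 × (82 − 64) = 67.6 → 68%
L = 36 + 0.2 × (84 − 36) = 45.6 → 46%

(330, 68, 46)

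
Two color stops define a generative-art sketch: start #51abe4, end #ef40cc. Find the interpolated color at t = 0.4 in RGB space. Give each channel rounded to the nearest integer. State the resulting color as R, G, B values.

(144, 128, 218)

#51abe4 → (81, 171, 228); #ef40cc → (239, 64, 204).
R = 81 + 0.4 × (239 − 81) = 81 + 0.4 × 158 = 144.2 → 144
G = 171 + 0.4 × (64 − 171) = 171 + 0.4 × -107 = 128.2 → 128
B = 228 + 0.4 × (204 − 228) = 228 + 0.4 × -24 = 218.4 → 218
So the blended color is (144, 128, 218), about #9080da.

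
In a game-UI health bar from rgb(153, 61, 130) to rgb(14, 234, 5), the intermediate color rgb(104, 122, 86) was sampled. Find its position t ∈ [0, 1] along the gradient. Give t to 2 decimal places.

0.35

Invert the lerp on the G channel (largest span, 173): t = (122 − 61) / (234 − 61) = 61/173 = 0.3526.
Check on R: (104 − 153)/(14 − 153) = 0.3525 ✓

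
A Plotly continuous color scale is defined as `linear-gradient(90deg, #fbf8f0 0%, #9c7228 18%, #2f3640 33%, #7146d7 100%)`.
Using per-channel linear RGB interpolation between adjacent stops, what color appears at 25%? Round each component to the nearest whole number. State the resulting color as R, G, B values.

25% lies between the 18% and 33% stops, so the local fraction is t = (25 − 18)/(33 − 18) = 7/15 ≈ 0.4667.
#9c7228 → (156, 114, 40); #2f3640 → (47, 54, 64).
R = 156 + 0.4667 × (47 − 156) = 105.13 → 105
G = 114 + 0.4667 × (54 − 114) = 85.998 → 86
B = 40 + 0.4667 × (64 − 40) = 51.201 → 51

(105, 86, 51)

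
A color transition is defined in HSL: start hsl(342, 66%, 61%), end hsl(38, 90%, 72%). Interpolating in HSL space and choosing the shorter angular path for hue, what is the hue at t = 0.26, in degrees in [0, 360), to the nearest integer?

357

Hue: 38 − 342 = -304°, but |-304| > 180 so the shorter arc goes the other way: Δh = -304 + 360 = 56°.
H = 342 + 0.26 × (56) = 356.56 → 357°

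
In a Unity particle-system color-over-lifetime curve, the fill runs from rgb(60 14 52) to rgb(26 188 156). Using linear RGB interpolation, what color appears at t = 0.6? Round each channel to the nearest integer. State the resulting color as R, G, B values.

R = 60 + 0.6 × (26 − 60) = 60 + 0.6 × -34 = 39.6 → 40
G = 14 + 0.6 × (188 − 14) = 14 + 0.6 × 174 = 118.4 → 118
B = 52 + 0.6 × (156 − 52) = 52 + 0.6 × 104 = 114.4 → 114

(40, 118, 114)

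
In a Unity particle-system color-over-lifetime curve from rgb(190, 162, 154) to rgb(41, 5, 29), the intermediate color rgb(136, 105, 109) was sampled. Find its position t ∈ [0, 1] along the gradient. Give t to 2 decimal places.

0.36

Invert the lerp on the G channel (largest span, 157): t = (105 − 162) / (5 − 162) = -57/-157 = 0.36306.
Check on R: (136 − 190)/(41 − 190) = 0.3624 ✓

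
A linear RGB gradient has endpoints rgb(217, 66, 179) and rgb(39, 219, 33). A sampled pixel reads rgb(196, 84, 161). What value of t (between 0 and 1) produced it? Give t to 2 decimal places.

0.12

Invert the lerp on the R channel (largest span, 178): t = (196 − 217) / (39 − 217) = -21/-178 = 0.11798.
Check on G: (84 − 66)/(219 − 66) = 0.1176 ✓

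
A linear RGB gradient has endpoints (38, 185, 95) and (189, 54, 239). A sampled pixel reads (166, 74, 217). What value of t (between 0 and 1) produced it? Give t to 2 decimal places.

Invert the lerp on the R channel (largest span, 151): t = (166 − 38) / (189 − 38) = 128/151 = 0.84768.
Check on G: (74 − 185)/(54 − 185) = 0.8473 ✓

0.85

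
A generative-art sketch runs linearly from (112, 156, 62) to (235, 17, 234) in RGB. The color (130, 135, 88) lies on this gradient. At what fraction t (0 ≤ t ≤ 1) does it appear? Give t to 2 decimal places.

Invert the lerp on the B channel (largest span, 172): t = (88 − 62) / (234 − 62) = 26/172 = 0.15116.
Check on R: (130 − 112)/(235 − 112) = 0.1463 ✓

0.15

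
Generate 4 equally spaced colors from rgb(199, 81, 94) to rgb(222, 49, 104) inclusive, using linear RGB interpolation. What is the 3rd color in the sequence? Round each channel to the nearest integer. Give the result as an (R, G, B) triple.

(214, 60, 101)

With 4 swatches and endpoints inclusive, swatch 3 sits at t = (3 − 1)/(4 − 1) = 2/3 ≈ 0.6667.
R = 199 + 0.6667 × (222 − 199) = 214.334 → 214
G = 81 + 0.6667 × (49 − 81) = 59.666 → 60
B = 94 + 0.6667 × (104 − 94) = 100.667 → 101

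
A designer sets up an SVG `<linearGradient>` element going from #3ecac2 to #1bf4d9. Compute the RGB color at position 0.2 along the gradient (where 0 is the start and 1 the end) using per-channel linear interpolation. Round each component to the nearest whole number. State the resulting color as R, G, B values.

#3ecac2 → (62, 202, 194); #1bf4d9 → (27, 244, 217).
R = 62 + 0.2 × (27 − 62) = 62 + 0.2 × -35 = 55 → 55
G = 202 + 0.2 × (244 − 202) = 202 + 0.2 × 42 = 210.4 → 210
B = 194 + 0.2 × (217 − 194) = 194 + 0.2 × 23 = 198.6 → 199

(55, 210, 199)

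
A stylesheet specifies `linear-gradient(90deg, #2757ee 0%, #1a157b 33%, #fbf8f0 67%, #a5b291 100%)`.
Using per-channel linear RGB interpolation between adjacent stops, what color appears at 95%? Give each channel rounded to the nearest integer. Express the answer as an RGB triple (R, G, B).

95% lies between the 67% and 100% stops, so the local fraction is t = (95 − 67)/(100 − 67) = 28/33 ≈ 0.8485.
#fbf8f0 → (251, 248, 240); #a5b291 → (165, 178, 145).
R = 251 + 0.8485 × (165 − 251) = 178.029 → 178
G = 248 + 0.8485 × (178 − 248) = 188.605 → 189
B = 240 + 0.8485 × (145 − 240) = 159.392 → 159

(178, 189, 159)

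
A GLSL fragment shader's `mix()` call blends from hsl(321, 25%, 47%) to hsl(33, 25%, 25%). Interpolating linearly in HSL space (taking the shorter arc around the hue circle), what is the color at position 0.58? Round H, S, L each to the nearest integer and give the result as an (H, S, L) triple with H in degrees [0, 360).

(3, 25, 34)

Hue: 33 − 321 = -288°, but |-288| > 180 so the shorter arc goes the other way: Δh = -288 + 360 = 72°.
H = 321 + 0.58 × (72) = 362.76 → 363 → 363 mod 360 = 3°
S = 25 + 0.58 × (25 − 25) = 25 → 25%
L = 47 + 0.58 × (25 − 47) = 34.24 → 34%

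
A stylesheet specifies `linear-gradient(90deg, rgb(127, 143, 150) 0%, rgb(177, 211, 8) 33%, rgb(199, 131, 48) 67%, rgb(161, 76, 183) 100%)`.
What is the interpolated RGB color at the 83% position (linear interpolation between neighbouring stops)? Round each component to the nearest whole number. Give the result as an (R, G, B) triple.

83% lies between the 67% and 100% stops, so the local fraction is t = (83 − 67)/(100 − 67) = 16/33 ≈ 0.4848.
R = 199 + 0.4848 × (161 − 199) = 180.578 → 181
G = 131 + 0.4848 × (76 − 131) = 104.336 → 104
B = 48 + 0.4848 × (183 − 48) = 113.448 → 113

(181, 104, 113)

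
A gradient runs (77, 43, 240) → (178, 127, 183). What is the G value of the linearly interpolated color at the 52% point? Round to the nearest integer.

87

G = 43 + 0.52 × (127 − 43) = 86.68 → 87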